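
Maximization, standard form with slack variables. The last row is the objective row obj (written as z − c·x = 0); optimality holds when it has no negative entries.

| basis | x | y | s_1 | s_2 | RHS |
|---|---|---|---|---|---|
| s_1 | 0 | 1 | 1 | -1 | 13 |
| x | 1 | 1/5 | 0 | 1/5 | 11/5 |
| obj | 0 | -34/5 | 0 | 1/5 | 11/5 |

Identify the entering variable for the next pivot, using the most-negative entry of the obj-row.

y

Negative obj-row entries: y: -34/5.
The most negative is -34/5 in column y, so y enters.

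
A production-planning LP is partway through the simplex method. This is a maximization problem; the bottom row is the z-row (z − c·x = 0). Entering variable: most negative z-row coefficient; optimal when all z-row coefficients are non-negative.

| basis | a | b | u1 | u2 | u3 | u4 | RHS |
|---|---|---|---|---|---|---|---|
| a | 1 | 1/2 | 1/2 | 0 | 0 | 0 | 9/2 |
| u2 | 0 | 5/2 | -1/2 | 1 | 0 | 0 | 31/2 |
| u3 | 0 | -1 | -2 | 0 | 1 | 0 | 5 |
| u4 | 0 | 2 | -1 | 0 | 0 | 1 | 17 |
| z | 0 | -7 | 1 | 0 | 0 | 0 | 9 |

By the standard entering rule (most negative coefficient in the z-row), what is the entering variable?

Negative z-row entries: b: -7.
The most negative is -7 in column b, so b enters.

b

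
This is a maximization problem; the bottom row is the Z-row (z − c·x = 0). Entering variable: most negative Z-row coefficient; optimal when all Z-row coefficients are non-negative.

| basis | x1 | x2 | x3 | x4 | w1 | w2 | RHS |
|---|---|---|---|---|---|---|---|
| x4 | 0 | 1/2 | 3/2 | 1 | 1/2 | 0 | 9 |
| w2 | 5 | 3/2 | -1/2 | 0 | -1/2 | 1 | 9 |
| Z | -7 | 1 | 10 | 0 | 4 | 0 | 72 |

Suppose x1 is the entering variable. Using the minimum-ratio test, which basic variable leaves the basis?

w2

Column x1 entries and ratios — x4: 0 ≤ 0, skip; w2: 9/5 = 9/5.
Smallest ratio is 9/5 in the row of w2, so w2 leaves.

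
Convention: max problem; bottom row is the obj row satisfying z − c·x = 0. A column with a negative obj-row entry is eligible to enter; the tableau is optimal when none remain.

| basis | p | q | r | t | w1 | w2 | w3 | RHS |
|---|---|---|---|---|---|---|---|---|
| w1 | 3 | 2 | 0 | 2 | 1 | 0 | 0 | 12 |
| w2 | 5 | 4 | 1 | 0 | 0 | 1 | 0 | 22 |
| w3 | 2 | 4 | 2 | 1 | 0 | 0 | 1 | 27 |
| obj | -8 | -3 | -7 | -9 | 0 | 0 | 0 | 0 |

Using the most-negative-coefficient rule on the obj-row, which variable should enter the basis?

Negative obj-row entries: p: -8, q: -3, r: -7, t: -9.
The most negative is -9 in column t, so t enters.

t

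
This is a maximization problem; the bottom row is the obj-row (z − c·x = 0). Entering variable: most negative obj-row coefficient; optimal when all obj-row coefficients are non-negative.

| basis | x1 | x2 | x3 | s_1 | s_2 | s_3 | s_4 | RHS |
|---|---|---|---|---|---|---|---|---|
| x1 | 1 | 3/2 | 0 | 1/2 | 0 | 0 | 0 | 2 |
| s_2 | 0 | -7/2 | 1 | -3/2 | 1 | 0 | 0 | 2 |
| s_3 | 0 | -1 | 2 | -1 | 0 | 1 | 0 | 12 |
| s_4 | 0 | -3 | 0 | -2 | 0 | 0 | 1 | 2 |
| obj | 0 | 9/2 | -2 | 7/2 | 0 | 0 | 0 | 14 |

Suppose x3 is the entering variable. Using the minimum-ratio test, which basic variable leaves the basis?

s_2

Column x3 entries and ratios — x1: 0 ≤ 0, skip; s_2: 2/1 = 2; s_3: 12/2 = 6; s_4: 0 ≤ 0, skip.
Smallest ratio is 2 in the row of s_2, so s_2 leaves.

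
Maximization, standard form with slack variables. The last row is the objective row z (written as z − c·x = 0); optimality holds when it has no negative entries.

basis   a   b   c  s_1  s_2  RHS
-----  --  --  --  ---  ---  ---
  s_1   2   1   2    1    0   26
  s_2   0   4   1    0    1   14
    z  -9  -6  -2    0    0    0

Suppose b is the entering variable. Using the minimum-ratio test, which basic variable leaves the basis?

Column b entries and ratios — s_1: 26/1 = 26; s_2: 14/4 = 7/2.
Smallest ratio is 7/2 in the row of s_2, so s_2 leaves.

s_2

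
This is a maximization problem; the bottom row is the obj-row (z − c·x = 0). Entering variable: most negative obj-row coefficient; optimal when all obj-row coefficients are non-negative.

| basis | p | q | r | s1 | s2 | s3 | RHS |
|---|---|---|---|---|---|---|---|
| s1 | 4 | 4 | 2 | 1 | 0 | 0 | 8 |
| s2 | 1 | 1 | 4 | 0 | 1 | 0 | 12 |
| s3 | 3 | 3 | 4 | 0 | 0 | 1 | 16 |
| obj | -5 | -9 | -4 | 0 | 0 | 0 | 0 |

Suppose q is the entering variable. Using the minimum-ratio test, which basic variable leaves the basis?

s1

Column q entries and ratios — s1: 8/4 = 2; s2: 12/1 = 12; s3: 16/3 = 16/3.
Smallest ratio is 2 in the row of s1, so s1 leaves.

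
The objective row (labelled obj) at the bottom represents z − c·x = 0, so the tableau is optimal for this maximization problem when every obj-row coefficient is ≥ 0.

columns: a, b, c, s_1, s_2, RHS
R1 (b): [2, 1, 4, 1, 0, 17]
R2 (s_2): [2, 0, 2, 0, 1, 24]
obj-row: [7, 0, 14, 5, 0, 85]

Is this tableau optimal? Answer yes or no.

Every obj-row coefficient is ≥ 0, so the tableau is optimal.

yes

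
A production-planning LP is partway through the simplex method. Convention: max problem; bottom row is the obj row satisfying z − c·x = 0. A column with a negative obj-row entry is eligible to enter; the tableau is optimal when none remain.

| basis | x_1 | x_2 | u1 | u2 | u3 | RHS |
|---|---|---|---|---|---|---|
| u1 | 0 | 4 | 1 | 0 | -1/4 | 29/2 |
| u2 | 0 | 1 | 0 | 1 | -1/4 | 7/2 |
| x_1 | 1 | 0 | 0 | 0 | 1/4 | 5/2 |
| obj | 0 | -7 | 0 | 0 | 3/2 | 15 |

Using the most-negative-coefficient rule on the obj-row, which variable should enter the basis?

Negative obj-row entries: x_2: -7.
The most negative is -7 in column x_2, so x_2 enters.

x_2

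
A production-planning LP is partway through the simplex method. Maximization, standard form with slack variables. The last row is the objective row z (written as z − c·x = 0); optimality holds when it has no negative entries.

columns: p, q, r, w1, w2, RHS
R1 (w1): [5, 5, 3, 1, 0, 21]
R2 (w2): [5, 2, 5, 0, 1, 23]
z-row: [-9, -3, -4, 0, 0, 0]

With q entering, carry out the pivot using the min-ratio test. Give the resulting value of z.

63/5

Ratio test on column q — row 1: 21/5 = 21/5; row 2: 23/2 = 23/2. Minimum is 21/5 at row 1 (w1 leaves); pivot element 5.
Pivot on row 1; the z-row RHS becomes 0 − (-3)·(21/5) = 63/5.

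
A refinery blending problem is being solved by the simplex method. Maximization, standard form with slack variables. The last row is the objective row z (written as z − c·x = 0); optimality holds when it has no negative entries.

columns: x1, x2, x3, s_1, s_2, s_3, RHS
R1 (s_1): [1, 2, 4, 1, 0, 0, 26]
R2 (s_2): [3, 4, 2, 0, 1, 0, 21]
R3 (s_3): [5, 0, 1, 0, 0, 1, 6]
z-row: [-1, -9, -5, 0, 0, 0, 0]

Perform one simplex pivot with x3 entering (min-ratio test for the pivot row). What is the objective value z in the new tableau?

30

Ratio test on column x3 — row 1: 26/4 = 13/2; row 2: 21/2 = 21/2; row 3: 6/1 = 6. Minimum is 6 at row 3 (s_3 leaves); pivot element 1.
Pivot on row 3; the z-row RHS becomes 0 − (-5)·6 = 30.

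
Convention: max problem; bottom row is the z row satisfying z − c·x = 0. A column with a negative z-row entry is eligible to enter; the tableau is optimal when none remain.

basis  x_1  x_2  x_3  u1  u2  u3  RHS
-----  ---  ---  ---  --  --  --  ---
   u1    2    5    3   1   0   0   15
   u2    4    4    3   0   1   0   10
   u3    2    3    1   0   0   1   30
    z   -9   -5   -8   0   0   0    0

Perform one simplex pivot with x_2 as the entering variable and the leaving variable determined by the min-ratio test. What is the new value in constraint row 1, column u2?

-5/4

Ratio test on column x_2 — row 1: 15/5 = 3; row 2: 10/4 = 5/2; row 3: 30/3 = 10. Minimum is 5/2 at row 2 (u2 leaves); pivot element 4.
Divide row 2 by 4; eliminate column x_2 from the other rows.
Row 1 update in column u2: 0 − 5·(1/4) = -5/4.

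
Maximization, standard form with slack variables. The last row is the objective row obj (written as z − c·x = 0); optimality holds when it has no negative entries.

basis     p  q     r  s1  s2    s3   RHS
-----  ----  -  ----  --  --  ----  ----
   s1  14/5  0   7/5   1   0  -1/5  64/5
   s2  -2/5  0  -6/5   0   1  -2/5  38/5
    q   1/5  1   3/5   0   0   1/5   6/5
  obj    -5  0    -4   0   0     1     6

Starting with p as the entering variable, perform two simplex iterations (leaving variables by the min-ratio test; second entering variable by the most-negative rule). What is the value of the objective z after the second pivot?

208/7

Ratio test on column p — row 1: (64/5)/(14/5) = 32/7; row 2: entry -2/5 ≤ 0; row 3: (6/5)/(1/5) = 6. Minimum is 32/7 at row 1 (s1 leaves); pivot element 14/5.
Pivot on row 1; the obj-row RHS becomes 6 − (-5)·(32/7) = 202/7.
Next entering variable (most negative obj-row entry -3/2): r.
Ratio test on column r — row 1: (32/7)/(1/2) = 64/7; row 2: entry -1 ≤ 0; row 3: (2/7)/(1/2) = 4/7. Minimum is 4/7 at row 3 (q leaves); pivot element 1/2.
After the second pivot the obj-row RHS is 202/7 − (-3/2)·(4/7) = 208/7.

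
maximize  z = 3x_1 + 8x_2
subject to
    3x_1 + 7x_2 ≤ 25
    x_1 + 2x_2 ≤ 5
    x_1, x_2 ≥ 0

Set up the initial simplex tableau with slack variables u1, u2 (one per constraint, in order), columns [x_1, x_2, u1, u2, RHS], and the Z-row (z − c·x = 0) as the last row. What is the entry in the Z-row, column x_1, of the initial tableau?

The Z-row carries the negated objective coefficients: the x_1 entry is -3.

-3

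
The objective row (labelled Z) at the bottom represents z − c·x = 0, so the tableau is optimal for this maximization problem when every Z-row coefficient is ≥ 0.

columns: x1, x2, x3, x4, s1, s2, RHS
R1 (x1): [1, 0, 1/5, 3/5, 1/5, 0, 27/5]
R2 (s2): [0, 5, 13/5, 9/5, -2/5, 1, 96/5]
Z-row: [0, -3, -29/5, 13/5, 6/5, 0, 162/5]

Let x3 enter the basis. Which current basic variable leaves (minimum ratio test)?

s2

Column x3 entries and ratios — x1: (27/5)/(1/5) = 27; s2: (96/5)/(13/5) = 96/13.
Smallest ratio is 96/13 in the row of s2, so s2 leaves.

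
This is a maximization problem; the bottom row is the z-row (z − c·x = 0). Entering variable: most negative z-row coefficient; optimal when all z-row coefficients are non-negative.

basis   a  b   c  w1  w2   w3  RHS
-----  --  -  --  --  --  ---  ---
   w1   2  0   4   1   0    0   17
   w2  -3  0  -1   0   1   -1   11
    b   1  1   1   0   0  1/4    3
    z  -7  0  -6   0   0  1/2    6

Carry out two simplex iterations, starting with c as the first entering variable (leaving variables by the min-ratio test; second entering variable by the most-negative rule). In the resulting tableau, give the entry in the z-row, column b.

7

Ratio test on column c — row 1: 17/4 = 17/4; row 2: entry -1 ≤ 0; row 3: 3/1 = 3. Minimum is 3 at row 3 (b leaves); pivot element 1.
Divide row 3 by 1; eliminate column c from the other rows.
Second iteration: most negative z-row entry is -1 in column a, so a enters.
Ratio test on column a — row 1: entry -2 ≤ 0; row 2: entry -2 ≤ 0; row 3: 3/1 = 3. Minimum is 3 at row 3 (c leaves); pivot element 1.
Divide row 3 by 1; eliminate column a from the other rows.
After both pivots, the entry at the z-row, column b is 7.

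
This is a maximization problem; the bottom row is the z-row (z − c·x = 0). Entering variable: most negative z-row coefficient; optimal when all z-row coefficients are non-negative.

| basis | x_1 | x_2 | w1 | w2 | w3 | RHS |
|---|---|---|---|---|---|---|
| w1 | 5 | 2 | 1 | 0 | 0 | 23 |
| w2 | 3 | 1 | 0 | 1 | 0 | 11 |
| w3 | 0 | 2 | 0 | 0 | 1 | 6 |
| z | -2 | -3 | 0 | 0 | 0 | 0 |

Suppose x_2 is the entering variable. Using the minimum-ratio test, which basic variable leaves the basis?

Column x_2 entries and ratios — w1: 23/2 = 23/2; w2: 11/1 = 11; w3: 6/2 = 3.
Smallest ratio is 3 in the row of w3, so w3 leaves.

w3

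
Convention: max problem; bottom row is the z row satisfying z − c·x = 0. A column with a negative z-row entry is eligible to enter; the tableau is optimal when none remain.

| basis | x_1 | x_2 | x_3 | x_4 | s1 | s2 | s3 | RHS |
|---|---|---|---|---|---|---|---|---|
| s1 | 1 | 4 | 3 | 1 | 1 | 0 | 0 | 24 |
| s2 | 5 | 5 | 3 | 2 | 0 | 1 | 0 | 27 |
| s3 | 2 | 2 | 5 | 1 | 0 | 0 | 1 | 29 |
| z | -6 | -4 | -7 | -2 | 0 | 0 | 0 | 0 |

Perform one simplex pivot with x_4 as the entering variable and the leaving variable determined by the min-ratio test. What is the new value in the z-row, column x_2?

Ratio test on column x_4 — row 1: 24/1 = 24; row 2: 27/2 = 27/2; row 3: 29/1 = 29. Minimum is 27/2 at row 2 (s2 leaves); pivot element 2.
Divide row 2 by 2; eliminate column x_4 from the other rows.
z-row update in column x_2: -4 − (-2)·(5/2) = 1.

1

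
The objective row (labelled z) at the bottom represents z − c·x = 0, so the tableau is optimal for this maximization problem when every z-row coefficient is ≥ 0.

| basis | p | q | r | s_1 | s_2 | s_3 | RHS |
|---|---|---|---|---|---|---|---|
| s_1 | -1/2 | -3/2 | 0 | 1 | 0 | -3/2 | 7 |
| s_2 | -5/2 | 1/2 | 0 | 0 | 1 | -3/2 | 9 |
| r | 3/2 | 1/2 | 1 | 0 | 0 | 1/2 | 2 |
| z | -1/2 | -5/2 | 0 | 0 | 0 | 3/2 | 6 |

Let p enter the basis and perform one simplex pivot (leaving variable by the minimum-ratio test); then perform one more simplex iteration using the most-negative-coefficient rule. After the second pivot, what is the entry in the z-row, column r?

Ratio test on column p — row 1: entry -1/2 ≤ 0; row 2: entry -5/2 ≤ 0; row 3: 2/(3/2) = 4/3. Minimum is 4/3 at row 3 (r leaves); pivot element 3/2.
Divide row 3 by 3/2; eliminate column p from the other rows.
Second iteration: most negative z-row entry is -7/3 in column q, so q enters.
Ratio test on column q — row 1: entry -4/3 ≤ 0; row 2: (37/3)/(4/3) = 37/4; row 3: (4/3)/(1/3) = 4. Minimum is 4 at row 3 (p leaves); pivot element 1/3.
Divide row 3 by 1/3; eliminate column q from the other rows.
After both pivots, the entry at the z-row, column r is 5.

5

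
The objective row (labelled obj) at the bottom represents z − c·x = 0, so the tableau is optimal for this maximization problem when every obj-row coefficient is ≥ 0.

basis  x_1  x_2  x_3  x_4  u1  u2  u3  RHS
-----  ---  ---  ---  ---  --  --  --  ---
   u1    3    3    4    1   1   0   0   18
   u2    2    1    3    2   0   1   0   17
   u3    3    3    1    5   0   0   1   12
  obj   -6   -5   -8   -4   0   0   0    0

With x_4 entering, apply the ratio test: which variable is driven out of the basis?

Column x_4 entries and ratios — u1: 18/1 = 18; u2: 17/2 = 17/2; u3: 12/5 = 12/5.
Smallest ratio is 12/5 in the row of u3, so u3 leaves.

u3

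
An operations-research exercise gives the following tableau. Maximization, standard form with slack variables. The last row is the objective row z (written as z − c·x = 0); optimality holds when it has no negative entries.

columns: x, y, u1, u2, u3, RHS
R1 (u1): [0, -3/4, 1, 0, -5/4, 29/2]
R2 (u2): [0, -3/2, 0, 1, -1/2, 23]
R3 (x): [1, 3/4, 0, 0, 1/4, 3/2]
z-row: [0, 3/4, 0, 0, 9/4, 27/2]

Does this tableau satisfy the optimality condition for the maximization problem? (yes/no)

yes

Every z-row coefficient is ≥ 0, so the tableau is optimal.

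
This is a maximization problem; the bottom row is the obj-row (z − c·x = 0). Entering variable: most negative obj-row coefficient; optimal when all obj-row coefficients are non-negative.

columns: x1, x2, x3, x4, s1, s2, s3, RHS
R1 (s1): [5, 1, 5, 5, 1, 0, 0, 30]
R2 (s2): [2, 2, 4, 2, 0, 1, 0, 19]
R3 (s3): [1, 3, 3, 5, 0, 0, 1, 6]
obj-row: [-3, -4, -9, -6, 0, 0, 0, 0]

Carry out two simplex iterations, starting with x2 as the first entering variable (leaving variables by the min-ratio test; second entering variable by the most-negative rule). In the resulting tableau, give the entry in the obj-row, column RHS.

Ratio test on column x2 — row 1: 30/1 = 30; row 2: 19/2 = 19/2; row 3: 6/3 = 2. Minimum is 2 at row 3 (s3 leaves); pivot element 3.
Divide row 3 by 3; eliminate column x2 from the other rows.
Second iteration: most negative obj-row entry is -5 in column x3, so x3 enters.
Ratio test on column x3 — row 1: 28/4 = 7; row 2: 15/2 = 15/2; row 3: 2/1 = 2. Minimum is 2 at row 3 (x2 leaves); pivot element 1.
Divide row 3 by 1; eliminate column x3 from the other rows.
After both pivots, the entry at the obj-row, column RHS is 18.

18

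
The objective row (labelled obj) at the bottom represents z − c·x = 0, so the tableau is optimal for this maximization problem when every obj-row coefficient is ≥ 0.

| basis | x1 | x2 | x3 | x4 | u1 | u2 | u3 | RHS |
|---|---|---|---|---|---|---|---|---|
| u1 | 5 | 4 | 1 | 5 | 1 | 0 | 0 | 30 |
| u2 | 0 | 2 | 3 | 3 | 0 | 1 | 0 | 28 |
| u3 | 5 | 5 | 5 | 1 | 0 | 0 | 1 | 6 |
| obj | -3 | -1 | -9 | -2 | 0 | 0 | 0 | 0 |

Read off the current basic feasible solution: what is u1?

u1 is basic (row 1); its value is the RHS of that row, 30.

30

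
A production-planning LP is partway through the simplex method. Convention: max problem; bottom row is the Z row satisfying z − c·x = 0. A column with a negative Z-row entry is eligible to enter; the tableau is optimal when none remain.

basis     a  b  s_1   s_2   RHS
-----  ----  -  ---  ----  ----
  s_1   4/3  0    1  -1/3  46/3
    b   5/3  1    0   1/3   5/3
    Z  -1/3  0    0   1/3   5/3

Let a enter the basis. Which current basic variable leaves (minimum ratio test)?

Column a entries and ratios — s_1: (46/3)/(4/3) = 23/2; b: (5/3)/(5/3) = 1.
Smallest ratio is 1 in the row of b, so b leaves.

b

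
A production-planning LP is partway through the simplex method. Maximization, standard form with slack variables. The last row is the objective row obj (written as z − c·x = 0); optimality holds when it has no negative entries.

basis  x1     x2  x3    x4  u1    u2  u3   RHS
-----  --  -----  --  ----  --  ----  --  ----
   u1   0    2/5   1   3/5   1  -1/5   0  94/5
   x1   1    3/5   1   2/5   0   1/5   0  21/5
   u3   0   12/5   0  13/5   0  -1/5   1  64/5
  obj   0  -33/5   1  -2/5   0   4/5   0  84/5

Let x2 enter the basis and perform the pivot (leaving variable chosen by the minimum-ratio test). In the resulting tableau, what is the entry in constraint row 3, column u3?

Ratio test on column x2 — row 1: (94/5)/(2/5) = 47; row 2: (21/5)/(3/5) = 7; row 3: (64/5)/(12/5) = 16/3. Minimum is 16/3 at row 3 (u3 leaves); pivot element 12/5.
Divide row 3 by 12/5; eliminate column x2 from the other rows.
In the new row 3, the u3 entry is the old entry divided by the pivot: 1/(12/5) = 5/12.

5/12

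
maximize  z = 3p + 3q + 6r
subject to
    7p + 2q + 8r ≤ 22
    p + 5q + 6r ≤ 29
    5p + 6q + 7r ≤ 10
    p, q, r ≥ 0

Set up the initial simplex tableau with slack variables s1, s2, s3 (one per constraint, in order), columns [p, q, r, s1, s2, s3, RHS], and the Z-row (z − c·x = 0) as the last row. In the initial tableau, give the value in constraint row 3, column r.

Constraint 3 has coefficient 7 on r.

7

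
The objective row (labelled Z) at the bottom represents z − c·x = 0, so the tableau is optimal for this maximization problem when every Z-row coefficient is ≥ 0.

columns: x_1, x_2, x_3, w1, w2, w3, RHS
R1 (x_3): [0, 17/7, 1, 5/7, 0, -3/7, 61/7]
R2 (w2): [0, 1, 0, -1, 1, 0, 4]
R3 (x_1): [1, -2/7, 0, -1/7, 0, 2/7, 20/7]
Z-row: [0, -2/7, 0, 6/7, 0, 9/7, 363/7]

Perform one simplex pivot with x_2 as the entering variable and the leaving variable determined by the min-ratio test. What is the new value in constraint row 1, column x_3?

7/17

Ratio test on column x_2 — row 1: (61/7)/(17/7) = 61/17; row 2: 4/1 = 4; row 3: entry -2/7 ≤ 0. Minimum is 61/17 at row 1 (x_3 leaves); pivot element 17/7.
Divide row 1 by 17/7; eliminate column x_2 from the other rows.
In the new row 1, the x_3 entry is the old entry divided by the pivot: 1/(17/7) = 7/17.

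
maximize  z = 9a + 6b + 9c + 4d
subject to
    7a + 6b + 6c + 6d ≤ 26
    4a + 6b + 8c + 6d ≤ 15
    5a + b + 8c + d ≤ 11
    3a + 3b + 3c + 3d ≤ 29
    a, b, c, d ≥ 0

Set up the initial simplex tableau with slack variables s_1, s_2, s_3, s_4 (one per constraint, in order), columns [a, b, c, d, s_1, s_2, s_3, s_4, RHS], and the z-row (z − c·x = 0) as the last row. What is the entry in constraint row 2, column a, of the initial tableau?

4

Constraint 2 has coefficient 4 on a.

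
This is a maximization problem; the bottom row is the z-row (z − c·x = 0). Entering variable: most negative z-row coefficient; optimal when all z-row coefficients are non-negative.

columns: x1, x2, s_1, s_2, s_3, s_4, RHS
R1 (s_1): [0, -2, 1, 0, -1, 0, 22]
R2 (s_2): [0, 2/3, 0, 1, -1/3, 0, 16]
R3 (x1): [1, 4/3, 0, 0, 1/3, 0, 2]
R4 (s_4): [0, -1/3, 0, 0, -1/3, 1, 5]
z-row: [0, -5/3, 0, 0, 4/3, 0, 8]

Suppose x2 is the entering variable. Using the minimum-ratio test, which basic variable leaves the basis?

x1

Column x2 entries and ratios — s_1: -2 ≤ 0, skip; s_2: 16/(2/3) = 24; x1: 2/(4/3) = 3/2; s_4: -1/3 ≤ 0, skip.
Smallest ratio is 3/2 in the row of x1, so x1 leaves.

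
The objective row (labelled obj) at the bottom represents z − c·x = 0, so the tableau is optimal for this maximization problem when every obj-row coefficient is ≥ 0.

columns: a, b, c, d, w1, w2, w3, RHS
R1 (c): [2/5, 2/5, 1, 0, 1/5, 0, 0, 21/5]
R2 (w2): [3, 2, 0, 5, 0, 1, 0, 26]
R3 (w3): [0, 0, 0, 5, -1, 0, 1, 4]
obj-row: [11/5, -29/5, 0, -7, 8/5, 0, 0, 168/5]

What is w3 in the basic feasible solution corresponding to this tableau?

4

w3 is basic (row 3); its value is the RHS of that row, 4.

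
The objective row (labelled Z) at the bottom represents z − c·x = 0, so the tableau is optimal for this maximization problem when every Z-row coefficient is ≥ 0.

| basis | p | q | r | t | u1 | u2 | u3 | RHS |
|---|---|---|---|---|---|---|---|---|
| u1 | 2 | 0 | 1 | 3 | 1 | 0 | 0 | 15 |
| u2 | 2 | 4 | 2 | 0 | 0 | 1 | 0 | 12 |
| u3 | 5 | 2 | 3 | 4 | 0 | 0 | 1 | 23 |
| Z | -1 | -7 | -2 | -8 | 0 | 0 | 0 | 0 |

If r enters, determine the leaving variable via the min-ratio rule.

Column r entries and ratios — u1: 15/1 = 15; u2: 12/2 = 6; u3: 23/3 = 23/3.
Smallest ratio is 6 in the row of u2, so u2 leaves.

u2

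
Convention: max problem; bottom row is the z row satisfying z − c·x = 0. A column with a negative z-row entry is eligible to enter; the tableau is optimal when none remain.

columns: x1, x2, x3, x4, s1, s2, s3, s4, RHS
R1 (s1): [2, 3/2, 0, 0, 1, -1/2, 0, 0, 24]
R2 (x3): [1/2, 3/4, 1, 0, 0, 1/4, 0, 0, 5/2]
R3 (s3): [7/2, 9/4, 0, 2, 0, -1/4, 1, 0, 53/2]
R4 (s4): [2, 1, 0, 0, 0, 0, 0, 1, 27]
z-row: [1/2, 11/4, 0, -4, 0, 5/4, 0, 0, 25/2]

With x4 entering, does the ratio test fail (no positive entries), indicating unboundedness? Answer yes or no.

Column x4 has positive entries in row(s) 3, so the ratio test bounds it — not unbounded.

no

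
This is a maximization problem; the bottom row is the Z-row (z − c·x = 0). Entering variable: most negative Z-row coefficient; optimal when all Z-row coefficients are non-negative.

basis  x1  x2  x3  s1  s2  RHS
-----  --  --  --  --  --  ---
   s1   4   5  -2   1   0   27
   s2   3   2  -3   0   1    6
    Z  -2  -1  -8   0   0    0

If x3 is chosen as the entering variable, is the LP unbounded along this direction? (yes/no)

yes

Every constraint-row entry in column x3 is ≤ 0, so increasing x3 is unbounded.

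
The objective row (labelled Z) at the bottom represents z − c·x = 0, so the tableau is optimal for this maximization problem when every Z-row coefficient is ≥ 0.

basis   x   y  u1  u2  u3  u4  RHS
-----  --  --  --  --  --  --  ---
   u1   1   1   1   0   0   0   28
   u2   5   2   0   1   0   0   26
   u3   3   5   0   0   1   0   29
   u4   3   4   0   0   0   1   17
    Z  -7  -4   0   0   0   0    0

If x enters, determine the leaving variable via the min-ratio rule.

u2

Column x entries and ratios — u1: 28/1 = 28; u2: 26/5 = 26/5; u3: 29/3 = 29/3; u4: 17/3 = 17/3.
Smallest ratio is 26/5 in the row of u2, so u2 leaves.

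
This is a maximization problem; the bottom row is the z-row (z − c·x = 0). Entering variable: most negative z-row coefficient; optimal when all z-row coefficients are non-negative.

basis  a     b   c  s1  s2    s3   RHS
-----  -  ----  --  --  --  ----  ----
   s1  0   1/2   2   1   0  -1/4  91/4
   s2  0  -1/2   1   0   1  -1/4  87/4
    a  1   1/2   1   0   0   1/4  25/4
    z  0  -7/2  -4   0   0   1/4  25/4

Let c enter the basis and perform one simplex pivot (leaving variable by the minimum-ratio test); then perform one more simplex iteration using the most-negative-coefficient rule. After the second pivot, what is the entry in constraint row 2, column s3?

0

Ratio test on column c — row 1: (91/4)/2 = 91/8; row 2: (87/4)/1 = 87/4; row 3: (25/4)/1 = 25/4. Minimum is 25/4 at row 3 (a leaves); pivot element 1.
Divide row 3 by 1; eliminate column c from the other rows.
Second iteration: most negative z-row entry is -3/2 in column b, so b enters.
Ratio test on column b — row 1: entry -1/2 ≤ 0; row 2: entry -1 ≤ 0; row 3: (25/4)/(1/2) = 25/2. Minimum is 25/2 at row 3 (c leaves); pivot element 1/2.
Divide row 3 by 1/2; eliminate column b from the other rows.
After both pivots, the entry at constraint row 2, column s3 is 0.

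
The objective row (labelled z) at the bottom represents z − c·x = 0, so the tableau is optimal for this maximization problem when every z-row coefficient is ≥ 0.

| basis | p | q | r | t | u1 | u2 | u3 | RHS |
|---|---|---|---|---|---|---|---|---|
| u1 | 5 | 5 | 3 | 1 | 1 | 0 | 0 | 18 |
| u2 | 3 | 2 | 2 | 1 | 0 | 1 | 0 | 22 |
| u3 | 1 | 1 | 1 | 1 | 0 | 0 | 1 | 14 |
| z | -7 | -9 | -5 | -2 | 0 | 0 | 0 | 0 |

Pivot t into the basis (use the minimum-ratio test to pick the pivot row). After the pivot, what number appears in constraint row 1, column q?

4

Ratio test on column t — row 1: 18/1 = 18; row 2: 22/1 = 22; row 3: 14/1 = 14. Minimum is 14 at row 3 (u3 leaves); pivot element 1.
Divide row 3 by 1; eliminate column t from the other rows.
Row 1 update in column q: 5 − 1·1 = 4.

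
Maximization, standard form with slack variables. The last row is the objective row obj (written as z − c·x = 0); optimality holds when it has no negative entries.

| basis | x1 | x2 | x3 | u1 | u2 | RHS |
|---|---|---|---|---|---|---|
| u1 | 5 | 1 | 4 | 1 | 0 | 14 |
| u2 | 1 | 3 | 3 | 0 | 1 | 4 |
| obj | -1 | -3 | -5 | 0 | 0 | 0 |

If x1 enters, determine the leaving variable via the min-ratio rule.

Column x1 entries and ratios — u1: 14/5 = 14/5; u2: 4/1 = 4.
Smallest ratio is 14/5 in the row of u1, so u1 leaves.

u1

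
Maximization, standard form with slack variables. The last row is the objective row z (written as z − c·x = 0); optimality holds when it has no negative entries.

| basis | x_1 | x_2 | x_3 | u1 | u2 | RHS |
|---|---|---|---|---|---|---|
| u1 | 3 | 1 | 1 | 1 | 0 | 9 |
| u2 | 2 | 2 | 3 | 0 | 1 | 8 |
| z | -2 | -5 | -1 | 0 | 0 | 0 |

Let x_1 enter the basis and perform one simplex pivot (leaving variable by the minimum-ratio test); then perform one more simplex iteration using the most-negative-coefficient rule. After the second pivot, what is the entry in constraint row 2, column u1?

-1/2

Ratio test on column x_1 — row 1: 9/3 = 3; row 2: 8/2 = 4. Minimum is 3 at row 1 (u1 leaves); pivot element 3.
Divide row 1 by 3; eliminate column x_1 from the other rows.
Second iteration: most negative z-row entry is -13/3 in column x_2, so x_2 enters.
Ratio test on column x_2 — row 1: 3/(1/3) = 9; row 2: 2/(4/3) = 3/2. Minimum is 3/2 at row 2 (u2 leaves); pivot element 4/3.
Divide row 2 by 4/3; eliminate column x_2 from the other rows.
After both pivots, the entry at constraint row 2, column u1 is -1/2.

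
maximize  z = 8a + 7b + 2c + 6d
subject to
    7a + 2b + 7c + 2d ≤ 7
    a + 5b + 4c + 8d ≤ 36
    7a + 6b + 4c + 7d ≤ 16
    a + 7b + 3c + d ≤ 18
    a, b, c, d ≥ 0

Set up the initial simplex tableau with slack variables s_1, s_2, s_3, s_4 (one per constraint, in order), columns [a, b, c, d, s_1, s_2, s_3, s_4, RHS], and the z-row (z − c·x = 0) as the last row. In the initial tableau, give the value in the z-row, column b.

The z-row carries the negated objective coefficients: the b entry is -7.

-7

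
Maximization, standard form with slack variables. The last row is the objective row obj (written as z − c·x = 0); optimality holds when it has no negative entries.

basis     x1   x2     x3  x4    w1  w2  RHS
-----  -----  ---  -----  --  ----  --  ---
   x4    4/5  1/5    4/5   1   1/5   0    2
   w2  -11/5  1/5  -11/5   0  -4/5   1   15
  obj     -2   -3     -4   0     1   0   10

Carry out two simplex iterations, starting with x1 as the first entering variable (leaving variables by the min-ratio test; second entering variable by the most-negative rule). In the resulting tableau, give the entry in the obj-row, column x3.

8

Ratio test on column x1 — row 1: 2/(4/5) = 5/2; row 2: entry -11/5 ≤ 0. Minimum is 5/2 at row 1 (x4 leaves); pivot element 4/5.
Divide row 1 by 4/5; eliminate column x1 from the other rows.
Second iteration: most negative obj-row entry is -5/2 in column x2, so x2 enters.
Ratio test on column x2 — row 1: (5/2)/(1/4) = 10; row 2: (41/2)/(3/4) = 82/3. Minimum is 10 at row 1 (x1 leaves); pivot element 1/4.
Divide row 1 by 1/4; eliminate column x2 from the other rows.
After both pivots, the entry at the obj-row, column x3 is 8.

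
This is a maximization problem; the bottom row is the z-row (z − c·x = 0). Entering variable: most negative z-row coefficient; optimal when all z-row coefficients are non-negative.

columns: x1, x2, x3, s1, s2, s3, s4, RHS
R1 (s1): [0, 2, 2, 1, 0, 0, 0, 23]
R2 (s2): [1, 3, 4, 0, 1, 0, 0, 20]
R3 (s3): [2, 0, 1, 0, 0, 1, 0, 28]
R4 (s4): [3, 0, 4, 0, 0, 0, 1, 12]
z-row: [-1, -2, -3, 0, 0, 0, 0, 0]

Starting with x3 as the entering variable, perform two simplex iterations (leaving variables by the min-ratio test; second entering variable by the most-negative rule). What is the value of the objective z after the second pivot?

43/3

Ratio test on column x3 — row 1: 23/2 = 23/2; row 2: 20/4 = 5; row 3: 28/1 = 28; row 4: 12/4 = 3. Minimum is 3 at row 4 (s4 leaves); pivot element 4.
Pivot on row 4; the z-row RHS becomes 0 − (-3)·3 = 9.
Next entering variable (most negative z-row entry -2): x2.
Ratio test on column x2 — row 1: 17/2 = 17/2; row 2: 8/3 = 8/3; row 3: entry 0 ≤ 0; row 4: entry 0 ≤ 0. Minimum is 8/3 at row 2 (s2 leaves); pivot element 3.
After the second pivot the z-row RHS is 9 − (-2)·(8/3) = 43/3.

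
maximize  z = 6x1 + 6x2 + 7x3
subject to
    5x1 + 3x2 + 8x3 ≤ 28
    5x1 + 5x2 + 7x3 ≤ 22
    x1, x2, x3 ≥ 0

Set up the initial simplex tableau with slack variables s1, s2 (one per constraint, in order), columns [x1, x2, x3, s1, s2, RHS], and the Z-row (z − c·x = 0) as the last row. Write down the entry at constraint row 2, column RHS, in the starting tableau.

22

The RHS of constraint 2 is b_2 = 22.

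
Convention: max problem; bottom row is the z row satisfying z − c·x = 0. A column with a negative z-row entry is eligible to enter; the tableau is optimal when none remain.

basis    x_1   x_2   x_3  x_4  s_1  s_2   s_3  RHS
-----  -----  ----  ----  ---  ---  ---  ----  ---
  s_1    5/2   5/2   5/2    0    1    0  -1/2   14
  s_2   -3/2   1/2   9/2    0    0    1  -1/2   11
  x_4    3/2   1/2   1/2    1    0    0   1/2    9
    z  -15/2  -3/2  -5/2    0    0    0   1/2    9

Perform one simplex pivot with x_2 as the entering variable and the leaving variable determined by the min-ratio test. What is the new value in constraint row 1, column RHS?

Ratio test on column x_2 — row 1: 14/(5/2) = 28/5; row 2: 11/(1/2) = 22; row 3: 9/(1/2) = 18. Minimum is 28/5 at row 1 (s_1 leaves); pivot element 5/2.
Divide row 1 by 5/2; eliminate column x_2 from the other rows.
In the new row 1, the RHS entry is the old entry divided by the pivot: 14/(5/2) = 28/5.

28/5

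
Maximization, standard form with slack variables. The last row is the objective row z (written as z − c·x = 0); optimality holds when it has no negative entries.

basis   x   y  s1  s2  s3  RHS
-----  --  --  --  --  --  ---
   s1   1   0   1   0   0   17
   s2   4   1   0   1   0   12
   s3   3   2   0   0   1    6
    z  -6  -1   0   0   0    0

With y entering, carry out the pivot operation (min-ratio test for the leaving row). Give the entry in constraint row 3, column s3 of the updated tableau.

1/2

Ratio test on column y — row 1: entry 0 ≤ 0; row 2: 12/1 = 12; row 3: 6/2 = 3. Minimum is 3 at row 3 (s3 leaves); pivot element 2.
Divide row 3 by 2; eliminate column y from the other rows.
In the new row 3, the s3 entry is the old entry divided by the pivot: 1/2 = 1/2.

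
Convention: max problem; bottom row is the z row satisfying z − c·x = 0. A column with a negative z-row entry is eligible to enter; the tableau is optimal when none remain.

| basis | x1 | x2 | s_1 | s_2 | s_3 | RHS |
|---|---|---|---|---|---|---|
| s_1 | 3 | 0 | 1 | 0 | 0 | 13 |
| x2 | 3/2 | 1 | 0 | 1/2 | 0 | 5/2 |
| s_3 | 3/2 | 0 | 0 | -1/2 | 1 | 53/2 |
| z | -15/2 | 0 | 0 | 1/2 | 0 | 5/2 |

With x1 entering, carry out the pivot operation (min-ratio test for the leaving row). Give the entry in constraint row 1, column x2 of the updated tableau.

Ratio test on column x1 — row 1: 13/3 = 13/3; row 2: (5/2)/(3/2) = 5/3; row 3: (53/2)/(3/2) = 53/3. Minimum is 5/3 at row 2 (x2 leaves); pivot element 3/2.
Divide row 2 by 3/2; eliminate column x1 from the other rows.
Row 1 update in column x2: 0 − 3·(2/3) = -2.

-2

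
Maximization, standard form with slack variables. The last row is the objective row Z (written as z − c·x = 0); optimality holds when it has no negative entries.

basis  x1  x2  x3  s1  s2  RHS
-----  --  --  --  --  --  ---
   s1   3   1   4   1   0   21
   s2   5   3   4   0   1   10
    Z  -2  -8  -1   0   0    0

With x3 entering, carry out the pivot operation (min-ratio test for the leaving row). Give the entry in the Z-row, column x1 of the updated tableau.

Ratio test on column x3 — row 1: 21/4 = 21/4; row 2: 10/4 = 5/2. Minimum is 5/2 at row 2 (s2 leaves); pivot element 4.
Divide row 2 by 4; eliminate column x3 from the other rows.
Z-row update in column x1: -2 − (-1)·(5/4) = -3/4.

-3/4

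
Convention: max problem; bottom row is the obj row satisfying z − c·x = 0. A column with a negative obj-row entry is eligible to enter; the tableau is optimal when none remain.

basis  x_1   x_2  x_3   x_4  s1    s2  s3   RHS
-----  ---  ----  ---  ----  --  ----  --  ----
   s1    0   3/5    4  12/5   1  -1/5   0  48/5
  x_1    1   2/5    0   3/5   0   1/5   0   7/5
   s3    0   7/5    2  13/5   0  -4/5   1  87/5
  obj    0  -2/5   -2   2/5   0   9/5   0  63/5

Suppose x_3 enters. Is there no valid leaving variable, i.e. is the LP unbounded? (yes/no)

no

Column x_3 has positive entries in row(s) 1, 3, so the ratio test bounds it — not unbounded.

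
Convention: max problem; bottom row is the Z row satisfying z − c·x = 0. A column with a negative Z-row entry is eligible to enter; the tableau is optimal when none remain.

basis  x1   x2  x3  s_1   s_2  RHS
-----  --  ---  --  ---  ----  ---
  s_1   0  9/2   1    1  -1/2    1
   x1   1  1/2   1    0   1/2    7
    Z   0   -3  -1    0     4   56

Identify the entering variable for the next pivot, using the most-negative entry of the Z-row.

Negative Z-row entries: x2: -3, x3: -1.
The most negative is -3 in column x2, so x2 enters.

x2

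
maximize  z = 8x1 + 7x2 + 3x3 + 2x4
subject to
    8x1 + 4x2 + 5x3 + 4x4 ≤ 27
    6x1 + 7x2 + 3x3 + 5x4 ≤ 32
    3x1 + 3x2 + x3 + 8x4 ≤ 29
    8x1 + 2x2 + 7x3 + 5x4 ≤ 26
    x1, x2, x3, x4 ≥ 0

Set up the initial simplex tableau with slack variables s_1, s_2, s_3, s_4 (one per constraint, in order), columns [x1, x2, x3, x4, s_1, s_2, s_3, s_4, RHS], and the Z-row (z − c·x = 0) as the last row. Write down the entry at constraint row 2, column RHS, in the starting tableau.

32

The RHS of constraint 2 is b_2 = 32.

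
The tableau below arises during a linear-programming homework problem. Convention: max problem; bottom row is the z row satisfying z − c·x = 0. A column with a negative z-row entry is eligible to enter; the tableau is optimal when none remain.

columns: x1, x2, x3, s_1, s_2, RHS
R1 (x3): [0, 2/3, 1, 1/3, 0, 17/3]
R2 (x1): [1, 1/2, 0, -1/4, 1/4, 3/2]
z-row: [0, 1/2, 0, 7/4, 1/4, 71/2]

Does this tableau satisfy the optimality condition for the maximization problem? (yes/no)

yes

Every z-row coefficient is ≥ 0, so the tableau is optimal.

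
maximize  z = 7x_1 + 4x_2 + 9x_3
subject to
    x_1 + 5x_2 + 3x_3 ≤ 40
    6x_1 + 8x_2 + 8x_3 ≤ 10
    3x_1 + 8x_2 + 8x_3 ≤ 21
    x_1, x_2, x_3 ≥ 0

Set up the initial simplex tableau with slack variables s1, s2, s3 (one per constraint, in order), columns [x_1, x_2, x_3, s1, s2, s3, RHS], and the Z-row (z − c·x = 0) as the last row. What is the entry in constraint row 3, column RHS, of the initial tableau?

21

The RHS of constraint 3 is b_3 = 21.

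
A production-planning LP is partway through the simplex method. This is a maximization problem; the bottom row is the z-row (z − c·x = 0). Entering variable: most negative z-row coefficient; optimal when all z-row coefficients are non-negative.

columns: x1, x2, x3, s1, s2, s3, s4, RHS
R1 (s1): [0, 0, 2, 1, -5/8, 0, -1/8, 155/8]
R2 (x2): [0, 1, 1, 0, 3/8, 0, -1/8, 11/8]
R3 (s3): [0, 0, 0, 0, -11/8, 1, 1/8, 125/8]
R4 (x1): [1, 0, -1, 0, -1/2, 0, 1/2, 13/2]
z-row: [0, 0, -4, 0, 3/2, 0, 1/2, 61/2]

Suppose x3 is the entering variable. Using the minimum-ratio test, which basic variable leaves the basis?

x2

Column x3 entries and ratios — s1: (155/8)/2 = 155/16; x2: (11/8)/1 = 11/8; s3: 0 ≤ 0, skip; x1: -1 ≤ 0, skip.
Smallest ratio is 11/8 in the row of x2, so x2 leaves.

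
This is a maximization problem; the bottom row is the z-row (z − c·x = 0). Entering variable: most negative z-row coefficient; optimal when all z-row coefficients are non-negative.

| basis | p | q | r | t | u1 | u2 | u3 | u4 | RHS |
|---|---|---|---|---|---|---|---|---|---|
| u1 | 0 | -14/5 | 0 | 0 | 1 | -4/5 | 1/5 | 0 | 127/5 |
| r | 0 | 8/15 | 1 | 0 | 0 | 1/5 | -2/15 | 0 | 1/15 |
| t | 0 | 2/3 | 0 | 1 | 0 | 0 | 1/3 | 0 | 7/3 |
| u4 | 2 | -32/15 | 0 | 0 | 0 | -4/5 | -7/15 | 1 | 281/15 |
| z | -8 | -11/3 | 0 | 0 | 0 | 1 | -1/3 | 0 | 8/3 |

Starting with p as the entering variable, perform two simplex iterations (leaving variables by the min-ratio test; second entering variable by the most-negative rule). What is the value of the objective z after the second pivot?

Ratio test on column p — row 1: entry 0 ≤ 0; row 2: entry 0 ≤ 0; row 3: entry 0 ≤ 0; row 4: (281/15)/2 = 281/30. Minimum is 281/30 at row 4 (u4 leaves); pivot element 2.
Pivot on row 4; the z-row RHS becomes 8/3 − (-8)·(281/30) = 388/5.
Next entering variable (most negative z-row entry -61/5): q.
Ratio test on column q — row 1: entry -14/5 ≤ 0; row 2: (1/15)/(8/15) = 1/8; row 3: (7/3)/(2/3) = 7/2; row 4: entry -16/15 ≤ 0. Minimum is 1/8 at row 2 (r leaves); pivot element 8/15.
After the second pivot the z-row RHS is 388/5 − (-61/5)·(1/8) = 633/8.

633/8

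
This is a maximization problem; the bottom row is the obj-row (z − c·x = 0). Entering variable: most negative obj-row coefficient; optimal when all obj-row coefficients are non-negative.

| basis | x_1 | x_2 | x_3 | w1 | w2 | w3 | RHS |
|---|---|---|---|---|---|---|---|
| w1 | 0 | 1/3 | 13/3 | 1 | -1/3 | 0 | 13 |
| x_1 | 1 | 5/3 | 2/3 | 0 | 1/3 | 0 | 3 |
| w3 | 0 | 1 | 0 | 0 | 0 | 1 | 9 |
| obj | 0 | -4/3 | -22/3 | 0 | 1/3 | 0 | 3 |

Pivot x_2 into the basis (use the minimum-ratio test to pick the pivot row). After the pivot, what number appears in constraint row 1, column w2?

-2/5

Ratio test on column x_2 — row 1: 13/(1/3) = 39; row 2: 3/(5/3) = 9/5; row 3: 9/1 = 9. Minimum is 9/5 at row 2 (x_1 leaves); pivot element 5/3.
Divide row 2 by 5/3; eliminate column x_2 from the other rows.
Row 1 update in column w2: -1/3 − (1/3)·(1/5) = -2/5.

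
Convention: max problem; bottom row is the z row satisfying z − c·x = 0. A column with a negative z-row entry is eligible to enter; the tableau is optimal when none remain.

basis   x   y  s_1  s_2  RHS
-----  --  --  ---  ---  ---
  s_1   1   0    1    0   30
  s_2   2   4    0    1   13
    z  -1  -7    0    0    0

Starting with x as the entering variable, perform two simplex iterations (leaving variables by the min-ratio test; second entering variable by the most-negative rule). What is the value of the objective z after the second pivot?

Ratio test on column x — row 1: 30/1 = 30; row 2: 13/2 = 13/2. Minimum is 13/2 at row 2 (s_2 leaves); pivot element 2.
Pivot on row 2; the z-row RHS becomes 0 − (-1)·(13/2) = 13/2.
Next entering variable (most negative z-row entry -5): y.
Ratio test on column y — row 1: entry -2 ≤ 0; row 2: (13/2)/2 = 13/4. Minimum is 13/4 at row 2 (x leaves); pivot element 2.
After the second pivot the z-row RHS is 13/2 − (-5)·(13/4) = 91/4.

91/4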